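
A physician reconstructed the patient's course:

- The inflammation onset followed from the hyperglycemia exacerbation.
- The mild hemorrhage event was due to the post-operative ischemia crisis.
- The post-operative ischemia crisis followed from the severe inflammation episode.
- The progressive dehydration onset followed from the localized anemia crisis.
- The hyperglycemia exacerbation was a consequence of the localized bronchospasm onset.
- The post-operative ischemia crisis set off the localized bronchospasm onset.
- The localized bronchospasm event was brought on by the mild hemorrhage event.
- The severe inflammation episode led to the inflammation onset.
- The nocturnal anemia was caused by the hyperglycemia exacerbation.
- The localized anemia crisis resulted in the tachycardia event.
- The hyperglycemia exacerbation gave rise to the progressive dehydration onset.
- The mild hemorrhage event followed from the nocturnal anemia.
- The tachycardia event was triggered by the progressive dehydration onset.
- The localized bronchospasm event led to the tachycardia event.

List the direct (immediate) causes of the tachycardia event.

the localized anemia crisis, the localized bronchospasm event, the progressive dehydration onset

Upstream contributors include the severe inflammation episode, the post-operative ischemia crisis, the localized bronchospasm onset, the hyperglycemia exacerbation, the nocturnal anemia, the mild hemorrhage event, but only the localized anemia crisis, the localized bronchospasm event, the progressive dehydration onset feed directly into the tachycardia event.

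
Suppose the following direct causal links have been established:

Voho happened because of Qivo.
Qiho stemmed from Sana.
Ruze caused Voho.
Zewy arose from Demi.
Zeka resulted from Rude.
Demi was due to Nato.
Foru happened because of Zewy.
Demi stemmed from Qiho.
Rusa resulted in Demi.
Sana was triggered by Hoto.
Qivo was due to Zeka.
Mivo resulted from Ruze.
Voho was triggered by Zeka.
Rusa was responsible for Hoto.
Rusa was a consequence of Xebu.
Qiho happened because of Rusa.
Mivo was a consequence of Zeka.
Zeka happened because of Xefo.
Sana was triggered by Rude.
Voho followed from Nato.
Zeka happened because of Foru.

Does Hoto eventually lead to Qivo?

Yes

There is a causal chain: Hoto → Sana → Qiho → Demi → Zewy → Foru → Zeka → Qivo.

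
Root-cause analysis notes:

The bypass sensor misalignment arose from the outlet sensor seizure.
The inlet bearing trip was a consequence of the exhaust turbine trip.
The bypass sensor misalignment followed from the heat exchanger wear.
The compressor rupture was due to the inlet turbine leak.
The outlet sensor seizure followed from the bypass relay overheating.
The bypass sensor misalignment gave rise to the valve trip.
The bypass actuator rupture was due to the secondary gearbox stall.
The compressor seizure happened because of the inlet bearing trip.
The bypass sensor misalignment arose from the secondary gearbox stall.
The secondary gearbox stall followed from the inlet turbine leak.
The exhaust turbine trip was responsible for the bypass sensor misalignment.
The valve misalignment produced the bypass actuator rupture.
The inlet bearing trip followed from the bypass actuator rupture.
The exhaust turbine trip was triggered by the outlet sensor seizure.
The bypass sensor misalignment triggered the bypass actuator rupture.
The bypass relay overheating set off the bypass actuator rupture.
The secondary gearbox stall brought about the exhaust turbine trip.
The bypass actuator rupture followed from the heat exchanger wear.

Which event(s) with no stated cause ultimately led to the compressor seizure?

the bypass relay overheating, the heat exchanger wear, the inlet turbine leak, the valve misalignment

Tracing upstream from the compressor seizure: the compressor seizure ← the inlet bearing trip ← the exhaust turbine trip ← the secondary gearbox stall ← the inlet turbine leak.
A separate upstream branch: the compressor seizure ← the inlet bearing trip ← the bypass actuator rupture ← the bypass relay overheating.
A separate upstream branch: the compressor seizure ← the inlet bearing trip ← the bypass actuator rupture ← the valve misalignment.
A separate upstream branch: the compressor seizure ← the inlet bearing trip ← the bypass actuator rupture ← the heat exchanger wear.
Each of those chain origins has no stated cause.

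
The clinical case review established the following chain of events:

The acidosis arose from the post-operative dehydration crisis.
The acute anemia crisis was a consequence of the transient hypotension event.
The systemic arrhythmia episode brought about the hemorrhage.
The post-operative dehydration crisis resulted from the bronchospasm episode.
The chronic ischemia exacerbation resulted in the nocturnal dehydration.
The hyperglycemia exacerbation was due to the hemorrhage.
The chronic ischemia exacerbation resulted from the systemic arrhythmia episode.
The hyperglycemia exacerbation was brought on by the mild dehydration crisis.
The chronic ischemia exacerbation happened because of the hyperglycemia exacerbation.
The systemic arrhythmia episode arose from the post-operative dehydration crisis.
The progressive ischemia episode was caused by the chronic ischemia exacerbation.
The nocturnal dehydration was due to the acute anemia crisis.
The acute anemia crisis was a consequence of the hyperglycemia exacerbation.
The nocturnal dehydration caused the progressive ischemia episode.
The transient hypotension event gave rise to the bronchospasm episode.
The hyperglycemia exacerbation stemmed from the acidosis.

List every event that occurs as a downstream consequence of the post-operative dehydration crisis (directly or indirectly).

the acidosis, the acute anemia crisis, the chronic ischemia exacerbation, the hemorrhage, the hyperglycemia exacerbation, the nocturnal dehydration, the progressive ischemia episode, the systemic arrhythmia episode

Direct effects: the systemic arrhythmia episode, the acidosis.
2 steps out: the hemorrhage, the hyperglycemia exacerbation, the chronic ischemia exacerbation.
3 steps out: the acute anemia crisis, the nocturnal dehydration, the progressive ischemia episode.
Not reachable from it: the transient hypotension event, the bronchospasm episode, the mild dehydration crisis.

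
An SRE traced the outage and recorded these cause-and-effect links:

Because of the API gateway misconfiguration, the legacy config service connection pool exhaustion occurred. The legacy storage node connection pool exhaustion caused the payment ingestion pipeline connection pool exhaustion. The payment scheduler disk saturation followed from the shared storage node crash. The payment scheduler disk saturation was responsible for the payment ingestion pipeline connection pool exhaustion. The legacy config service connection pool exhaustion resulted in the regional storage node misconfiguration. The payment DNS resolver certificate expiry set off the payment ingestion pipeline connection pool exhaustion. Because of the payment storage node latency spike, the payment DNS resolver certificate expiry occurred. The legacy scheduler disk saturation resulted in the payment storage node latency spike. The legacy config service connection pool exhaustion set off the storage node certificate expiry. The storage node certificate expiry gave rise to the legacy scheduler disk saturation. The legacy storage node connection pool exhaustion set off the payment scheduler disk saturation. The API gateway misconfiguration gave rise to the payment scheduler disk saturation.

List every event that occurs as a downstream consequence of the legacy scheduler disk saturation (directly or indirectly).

Direct effects: the payment storage node latency spike.
2 steps out: the payment DNS resolver certificate expiry.
3 steps out: the payment ingestion pipeline connection pool exhaustion.
Not reachable from it: the API gateway misconfiguration, the legacy config service connection pool exhaustion, the storage node certificate expiry, the legacy storage node connection pool exhaustion, the shared storage node crash, the payment scheduler disk saturation, the regional storage node misconfiguration.

the payment DNS resolver certificate expiry, the payment ingestion pipeline connection pool exhaustion, the payment storage node latency spike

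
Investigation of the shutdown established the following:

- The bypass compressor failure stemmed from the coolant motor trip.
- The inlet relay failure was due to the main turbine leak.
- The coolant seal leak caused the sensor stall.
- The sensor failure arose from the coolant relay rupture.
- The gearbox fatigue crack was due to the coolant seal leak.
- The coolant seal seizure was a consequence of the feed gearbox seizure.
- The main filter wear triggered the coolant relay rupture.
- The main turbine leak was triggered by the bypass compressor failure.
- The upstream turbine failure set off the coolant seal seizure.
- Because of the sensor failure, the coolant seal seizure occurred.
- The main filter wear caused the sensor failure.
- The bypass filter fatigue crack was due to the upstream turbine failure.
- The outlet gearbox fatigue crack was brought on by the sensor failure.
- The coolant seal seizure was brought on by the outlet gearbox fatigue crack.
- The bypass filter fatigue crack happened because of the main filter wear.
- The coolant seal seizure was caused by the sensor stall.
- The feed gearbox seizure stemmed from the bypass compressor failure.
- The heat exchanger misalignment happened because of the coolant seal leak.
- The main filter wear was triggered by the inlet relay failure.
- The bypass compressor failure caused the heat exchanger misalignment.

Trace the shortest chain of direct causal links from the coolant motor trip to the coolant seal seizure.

the coolant motor trip → the bypass compressor failure → the feed gearbox seizure → the coolant seal seizure

the coolant motor trip → the bypass compressor failure
the bypass compressor failure → the feed gearbox seizure
the feed gearbox seizure → the coolant seal seizure
Length: 3 steps.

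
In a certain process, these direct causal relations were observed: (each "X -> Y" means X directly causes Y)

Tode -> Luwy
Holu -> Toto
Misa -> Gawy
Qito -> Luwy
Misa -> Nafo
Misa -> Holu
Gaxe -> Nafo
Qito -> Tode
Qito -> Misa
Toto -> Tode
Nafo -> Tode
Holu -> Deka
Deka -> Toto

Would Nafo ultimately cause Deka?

No

Nafo leads to Tode, Luwy; Deka is not among them.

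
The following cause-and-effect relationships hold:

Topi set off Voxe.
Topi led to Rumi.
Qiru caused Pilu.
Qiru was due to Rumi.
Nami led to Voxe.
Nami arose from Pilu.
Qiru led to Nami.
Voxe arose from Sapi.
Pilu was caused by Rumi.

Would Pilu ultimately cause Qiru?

Pilu leads to Nami, Voxe; Qiru is not among them.

No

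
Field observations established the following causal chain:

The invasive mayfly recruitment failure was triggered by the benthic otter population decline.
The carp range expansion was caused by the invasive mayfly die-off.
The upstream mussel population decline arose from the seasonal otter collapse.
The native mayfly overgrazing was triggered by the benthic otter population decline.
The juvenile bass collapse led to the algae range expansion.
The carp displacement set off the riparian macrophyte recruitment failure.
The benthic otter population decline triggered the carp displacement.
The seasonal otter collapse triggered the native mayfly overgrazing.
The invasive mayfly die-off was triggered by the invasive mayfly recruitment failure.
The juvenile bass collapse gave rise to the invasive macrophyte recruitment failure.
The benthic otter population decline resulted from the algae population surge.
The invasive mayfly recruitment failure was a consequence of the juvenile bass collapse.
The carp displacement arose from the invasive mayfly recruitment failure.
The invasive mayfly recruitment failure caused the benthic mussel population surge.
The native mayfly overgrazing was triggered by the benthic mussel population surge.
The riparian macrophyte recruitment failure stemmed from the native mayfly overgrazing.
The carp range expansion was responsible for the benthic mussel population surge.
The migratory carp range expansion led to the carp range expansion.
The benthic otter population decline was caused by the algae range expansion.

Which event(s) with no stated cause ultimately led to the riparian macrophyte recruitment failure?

the algae population surge, the juvenile bass collapse, the migratory carp range expansion, the seasonal otter collapse

Tracing upstream from the riparian macrophyte recruitment failure: the riparian macrophyte recruitment failure ← the carp displacement ← the invasive mayfly recruitment failure ← the juvenile bass collapse.
A separate upstream branch: the riparian macrophyte recruitment failure ← the native mayfly overgrazing ← the benthic mussel population surge ← the carp range expansion ← the migratory carp range expansion.
A separate upstream branch: the riparian macrophyte recruitment failure ← the native mayfly overgrazing ← the benthic otter population decline ← the algae population surge.
A separate upstream branch: the riparian macrophyte recruitment failure ← the native mayfly overgrazing ← the seasonal otter collapse.
Each of those chain origins has no stated cause.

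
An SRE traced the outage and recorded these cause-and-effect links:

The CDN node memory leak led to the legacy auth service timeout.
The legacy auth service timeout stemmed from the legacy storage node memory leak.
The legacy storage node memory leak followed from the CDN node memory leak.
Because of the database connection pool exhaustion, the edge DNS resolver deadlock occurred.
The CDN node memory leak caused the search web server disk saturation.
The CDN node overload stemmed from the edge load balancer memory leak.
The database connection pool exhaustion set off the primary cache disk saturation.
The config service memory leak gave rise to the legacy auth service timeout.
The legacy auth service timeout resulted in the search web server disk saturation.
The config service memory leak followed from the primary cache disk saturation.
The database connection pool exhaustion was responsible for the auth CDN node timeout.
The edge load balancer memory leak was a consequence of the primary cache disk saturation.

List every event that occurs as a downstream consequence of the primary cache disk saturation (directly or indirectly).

the CDN node overload, the config service memory leak, the edge load balancer memory leak, the legacy auth service timeout, the search web server disk saturation

Direct effects: the edge load balancer memory leak, the config service memory leak.
2 steps out: the CDN node overload, the legacy auth service timeout.
3 steps out: the search web server disk saturation.
Not reachable from it: the database connection pool exhaustion, the auth CDN node timeout, the CDN node memory leak, the legacy storage node memory leak, the edge DNS resolver deadlock.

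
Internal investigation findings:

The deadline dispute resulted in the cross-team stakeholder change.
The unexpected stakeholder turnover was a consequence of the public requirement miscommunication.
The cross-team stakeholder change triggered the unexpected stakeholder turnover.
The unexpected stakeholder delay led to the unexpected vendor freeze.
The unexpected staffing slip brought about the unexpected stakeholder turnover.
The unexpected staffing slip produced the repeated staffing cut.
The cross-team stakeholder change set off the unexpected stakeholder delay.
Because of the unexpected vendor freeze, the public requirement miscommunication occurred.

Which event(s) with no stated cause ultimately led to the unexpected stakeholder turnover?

the deadline dispute, the unexpected staffing slip

Tracing upstream from the unexpected stakeholder turnover: the unexpected stakeholder turnover ← the unexpected staffing slip.
A separate upstream branch: the unexpected stakeholder turnover ← the cross-team stakeholder change ← the deadline dispute.
Each of those chain origins has no stated cause.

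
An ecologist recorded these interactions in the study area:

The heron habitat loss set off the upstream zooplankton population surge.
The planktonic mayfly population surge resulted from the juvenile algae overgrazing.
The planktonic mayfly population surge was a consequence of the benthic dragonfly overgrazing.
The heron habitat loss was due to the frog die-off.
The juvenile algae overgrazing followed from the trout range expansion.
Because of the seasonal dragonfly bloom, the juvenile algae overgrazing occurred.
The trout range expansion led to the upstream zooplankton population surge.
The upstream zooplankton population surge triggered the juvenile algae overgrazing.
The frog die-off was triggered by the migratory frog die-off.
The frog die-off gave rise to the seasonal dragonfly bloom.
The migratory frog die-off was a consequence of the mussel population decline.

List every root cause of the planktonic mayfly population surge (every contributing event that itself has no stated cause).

Tracing upstream from the planktonic mayfly population surge: the planktonic mayfly population surge ← the juvenile algae overgrazing ← the seasonal dragonfly bloom ← the frog die-off ← the migratory frog die-off ← the mussel population decline.
A separate upstream branch: the planktonic mayfly population surge ← the juvenile algae overgrazing ← the trout range expansion.
A separate upstream branch: the planktonic mayfly population surge ← the benthic dragonfly overgrazing.
Each of those chain origins has no stated cause.

the benthic dragonfly overgrazing, the mussel population decline, the trout range expansion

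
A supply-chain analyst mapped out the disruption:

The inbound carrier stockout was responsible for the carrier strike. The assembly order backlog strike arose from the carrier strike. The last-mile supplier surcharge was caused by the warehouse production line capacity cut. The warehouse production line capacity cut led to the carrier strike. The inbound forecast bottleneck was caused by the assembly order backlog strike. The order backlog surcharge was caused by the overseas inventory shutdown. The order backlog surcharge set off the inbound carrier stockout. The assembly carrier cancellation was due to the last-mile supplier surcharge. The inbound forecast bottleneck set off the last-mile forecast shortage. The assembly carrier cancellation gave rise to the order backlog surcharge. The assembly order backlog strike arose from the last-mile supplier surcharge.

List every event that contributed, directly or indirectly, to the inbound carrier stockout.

Immediate cause of the inbound carrier stockout: the order backlog surcharge.
Further upstream: the warehouse production line capacity cut, the overseas inventory shutdown, the last-mile supplier surcharge, the assembly carrier cancellation.

the assembly carrier cancellation, the last-mile supplier surcharge, the order backlog surcharge, the overseas inventory shutdown, the warehouse production line capacity cut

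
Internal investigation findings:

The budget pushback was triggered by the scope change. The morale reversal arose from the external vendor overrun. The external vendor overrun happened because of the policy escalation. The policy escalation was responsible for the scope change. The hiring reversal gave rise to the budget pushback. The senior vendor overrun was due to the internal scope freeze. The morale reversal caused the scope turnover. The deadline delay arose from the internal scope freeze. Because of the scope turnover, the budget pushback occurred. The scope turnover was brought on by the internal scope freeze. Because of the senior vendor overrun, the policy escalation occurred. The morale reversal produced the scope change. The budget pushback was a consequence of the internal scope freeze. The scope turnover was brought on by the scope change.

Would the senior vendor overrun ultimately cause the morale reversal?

There is a causal chain: the senior vendor overrun → the policy escalation → the external vendor overrun → the morale reversal.

Yes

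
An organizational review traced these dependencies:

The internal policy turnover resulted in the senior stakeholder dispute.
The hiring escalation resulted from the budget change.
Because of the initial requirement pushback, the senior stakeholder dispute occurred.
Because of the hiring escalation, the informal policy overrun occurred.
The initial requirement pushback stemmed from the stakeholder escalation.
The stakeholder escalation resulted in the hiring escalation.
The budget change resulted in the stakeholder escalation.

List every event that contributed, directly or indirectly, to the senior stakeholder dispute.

Immediate causes of the senior stakeholder dispute: the initial requirement pushback, the internal policy turnover.
Further upstream: the budget change, the stakeholder escalation.

the budget change, the initial requirement pushback, the internal policy turnover, the stakeholder escalation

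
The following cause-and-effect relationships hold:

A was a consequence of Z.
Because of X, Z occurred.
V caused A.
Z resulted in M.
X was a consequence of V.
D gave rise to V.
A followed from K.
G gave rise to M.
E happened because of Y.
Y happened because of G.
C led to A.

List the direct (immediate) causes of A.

Upstream contributors include D, X, but only C, K, V, Z feed directly into A.

C, K, V, Z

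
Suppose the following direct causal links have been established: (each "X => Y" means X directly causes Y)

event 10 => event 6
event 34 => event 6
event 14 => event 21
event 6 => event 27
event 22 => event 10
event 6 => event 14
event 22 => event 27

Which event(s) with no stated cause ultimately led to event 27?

event 22, event 34

Tracing upstream from event 27: event 27 ← event 22.
A separate upstream branch: event 27 ← event 6 ← event 34.
Each of those chain origins has no stated cause.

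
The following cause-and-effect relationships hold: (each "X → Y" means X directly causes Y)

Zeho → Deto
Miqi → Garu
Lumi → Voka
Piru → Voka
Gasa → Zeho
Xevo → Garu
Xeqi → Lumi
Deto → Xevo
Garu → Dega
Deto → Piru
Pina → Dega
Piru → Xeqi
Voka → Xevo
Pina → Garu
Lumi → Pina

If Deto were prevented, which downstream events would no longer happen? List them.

Lumi, Pina, Piru, Voka, Xeqi, Xevo

Downstream of Deto: Piru, Xeqi, Lumi, Voka, Pina, Xevo, Garu, Dega.
Of those, still caused via another path: Garu, Dega.
The remainder have no surviving cause.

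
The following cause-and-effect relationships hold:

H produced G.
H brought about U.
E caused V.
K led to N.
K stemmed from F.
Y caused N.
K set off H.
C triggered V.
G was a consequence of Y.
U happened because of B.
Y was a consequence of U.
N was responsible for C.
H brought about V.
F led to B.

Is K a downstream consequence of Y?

Y leads to N, C, G, V; K is not among them.

No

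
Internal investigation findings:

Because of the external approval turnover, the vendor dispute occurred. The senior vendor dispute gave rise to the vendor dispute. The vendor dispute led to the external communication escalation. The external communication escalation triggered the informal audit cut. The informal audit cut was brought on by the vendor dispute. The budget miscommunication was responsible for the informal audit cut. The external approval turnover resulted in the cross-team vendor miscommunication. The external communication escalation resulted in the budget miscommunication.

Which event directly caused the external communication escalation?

the vendor dispute

Upstream contributors include the external approval turnover, the senior vendor dispute, but only the vendor dispute feeds directly into the external communication escalation.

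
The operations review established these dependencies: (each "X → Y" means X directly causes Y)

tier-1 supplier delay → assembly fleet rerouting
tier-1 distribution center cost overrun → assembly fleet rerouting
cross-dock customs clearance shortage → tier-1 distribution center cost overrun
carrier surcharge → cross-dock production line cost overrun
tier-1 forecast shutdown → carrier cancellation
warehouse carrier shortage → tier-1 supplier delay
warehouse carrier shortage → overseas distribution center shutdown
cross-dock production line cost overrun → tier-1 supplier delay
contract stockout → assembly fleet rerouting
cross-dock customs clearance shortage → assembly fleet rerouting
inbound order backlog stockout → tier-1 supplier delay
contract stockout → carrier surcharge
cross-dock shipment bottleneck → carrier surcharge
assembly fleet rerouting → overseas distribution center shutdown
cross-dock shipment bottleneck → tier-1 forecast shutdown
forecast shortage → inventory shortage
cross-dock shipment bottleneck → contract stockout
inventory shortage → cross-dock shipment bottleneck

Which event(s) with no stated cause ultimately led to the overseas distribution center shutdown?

Tracing upstream from the overseas distribution center shutdown: the overseas distribution center shutdown ← the assembly fleet rerouting ← the cross-dock customs clearance shortage.
A separate upstream branch: the overseas distribution center shutdown ← the assembly fleet rerouting ← the contract stockout ← the cross-dock shipment bottleneck ← the inventory shortage ← the forecast shortage.
A separate upstream branch: the overseas distribution center shutdown ← the warehouse carrier shortage.
A separate upstream branch: the overseas distribution center shutdown ← the assembly fleet rerouting ← the tier-1 supplier delay ← the inbound order backlog stockout.
Each of those chain origins has no stated cause.

the cross-dock customs clearance shortage, the forecast shortage, the inbound order backlog stockout, the warehouse carrier shortage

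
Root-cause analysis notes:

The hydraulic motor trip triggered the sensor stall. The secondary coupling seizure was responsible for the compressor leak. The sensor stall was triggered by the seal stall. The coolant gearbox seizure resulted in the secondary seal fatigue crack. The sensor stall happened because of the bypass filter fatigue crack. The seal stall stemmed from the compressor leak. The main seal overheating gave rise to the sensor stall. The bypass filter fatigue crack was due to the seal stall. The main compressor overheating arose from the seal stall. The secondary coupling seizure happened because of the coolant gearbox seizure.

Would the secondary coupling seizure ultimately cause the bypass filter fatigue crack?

There is a causal chain: the secondary coupling seizure → the compressor leak → the seal stall → the bypass filter fatigue crack.

Yes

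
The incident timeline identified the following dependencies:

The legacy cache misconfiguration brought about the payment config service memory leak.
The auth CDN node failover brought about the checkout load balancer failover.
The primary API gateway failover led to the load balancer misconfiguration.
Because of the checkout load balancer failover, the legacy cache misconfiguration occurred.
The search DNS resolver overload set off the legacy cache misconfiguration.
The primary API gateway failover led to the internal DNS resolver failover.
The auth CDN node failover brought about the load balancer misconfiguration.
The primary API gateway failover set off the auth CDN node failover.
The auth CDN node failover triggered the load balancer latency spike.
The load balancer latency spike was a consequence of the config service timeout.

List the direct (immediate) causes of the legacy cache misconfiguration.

Upstream contributors include the primary API gateway failover, the auth CDN node failover, but only the checkout load balancer failover, the search DNS resolver overload feed directly into the legacy cache misconfiguration.

the checkout load balancer failover, the search DNS resolver overload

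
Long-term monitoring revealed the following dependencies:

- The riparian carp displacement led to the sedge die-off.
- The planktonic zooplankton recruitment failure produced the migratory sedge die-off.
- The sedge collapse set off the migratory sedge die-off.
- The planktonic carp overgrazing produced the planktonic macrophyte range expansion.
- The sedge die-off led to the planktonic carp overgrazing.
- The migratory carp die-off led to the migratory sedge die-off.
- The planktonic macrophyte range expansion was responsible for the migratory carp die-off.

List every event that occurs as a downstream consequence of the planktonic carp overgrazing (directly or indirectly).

the migratory carp die-off, the migratory sedge die-off, the planktonic macrophyte range expansion

Direct effects: the planktonic macrophyte range expansion.
2 steps out: the migratory carp die-off.
3 steps out: the migratory sedge die-off.
Not reachable from it: the riparian carp displacement, the sedge die-off, the planktonic zooplankton recruitment failure, the sedge collapse.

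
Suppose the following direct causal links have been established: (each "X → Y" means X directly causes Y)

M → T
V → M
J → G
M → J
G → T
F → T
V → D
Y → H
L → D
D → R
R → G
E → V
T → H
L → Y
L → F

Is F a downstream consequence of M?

M leads to J, G, T, H; F is not among them.

No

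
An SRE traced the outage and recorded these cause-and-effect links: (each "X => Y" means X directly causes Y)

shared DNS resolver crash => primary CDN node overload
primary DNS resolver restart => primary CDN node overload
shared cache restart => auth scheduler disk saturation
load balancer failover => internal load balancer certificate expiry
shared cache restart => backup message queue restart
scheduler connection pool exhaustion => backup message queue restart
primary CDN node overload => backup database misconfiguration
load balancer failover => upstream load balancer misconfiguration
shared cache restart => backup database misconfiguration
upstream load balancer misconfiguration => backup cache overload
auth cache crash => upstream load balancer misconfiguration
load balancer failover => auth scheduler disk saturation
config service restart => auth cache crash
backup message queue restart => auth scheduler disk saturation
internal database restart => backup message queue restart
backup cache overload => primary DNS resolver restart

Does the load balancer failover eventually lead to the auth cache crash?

No

The load balancer failover leads to the internal load balancer certificate expiry, the upstream load balancer misconfiguration, the backup cache overload, the primary DNS resolver restart, the primary CDN node overload, the backup database misconfiguration, the auth scheduler disk saturation; the auth cache crash is not among them.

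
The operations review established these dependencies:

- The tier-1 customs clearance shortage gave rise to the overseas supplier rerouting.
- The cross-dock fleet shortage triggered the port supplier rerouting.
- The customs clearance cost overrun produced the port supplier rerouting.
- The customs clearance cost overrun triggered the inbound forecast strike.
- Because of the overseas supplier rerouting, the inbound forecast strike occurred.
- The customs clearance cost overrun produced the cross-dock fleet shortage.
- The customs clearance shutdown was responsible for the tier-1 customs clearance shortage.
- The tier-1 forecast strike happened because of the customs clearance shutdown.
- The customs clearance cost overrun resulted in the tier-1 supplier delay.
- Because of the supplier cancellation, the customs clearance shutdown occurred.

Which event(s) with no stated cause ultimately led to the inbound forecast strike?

Tracing upstream from the inbound forecast strike: the inbound forecast strike ← the customs clearance cost overrun.
A separate upstream branch: the inbound forecast strike ← the overseas supplier rerouting ← the tier-1 customs clearance shortage ← the customs clearance shutdown ← the supplier cancellation.
Each of those chain origins has no stated cause.

the customs clearance cost overrun, the supplier cancellation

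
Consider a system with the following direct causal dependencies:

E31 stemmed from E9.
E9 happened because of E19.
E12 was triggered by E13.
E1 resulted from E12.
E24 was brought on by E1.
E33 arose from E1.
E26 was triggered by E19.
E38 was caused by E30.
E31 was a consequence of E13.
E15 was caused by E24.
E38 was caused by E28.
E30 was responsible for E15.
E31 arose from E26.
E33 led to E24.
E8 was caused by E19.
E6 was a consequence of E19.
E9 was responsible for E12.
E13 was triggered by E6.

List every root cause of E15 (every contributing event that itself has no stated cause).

E19, E30

Tracing upstream from E15: E15 ← E24 ← E1 ← E12 ← E9 ← E19.
A separate upstream branch: E15 ← E30.
Each of those chain origins has no stated cause.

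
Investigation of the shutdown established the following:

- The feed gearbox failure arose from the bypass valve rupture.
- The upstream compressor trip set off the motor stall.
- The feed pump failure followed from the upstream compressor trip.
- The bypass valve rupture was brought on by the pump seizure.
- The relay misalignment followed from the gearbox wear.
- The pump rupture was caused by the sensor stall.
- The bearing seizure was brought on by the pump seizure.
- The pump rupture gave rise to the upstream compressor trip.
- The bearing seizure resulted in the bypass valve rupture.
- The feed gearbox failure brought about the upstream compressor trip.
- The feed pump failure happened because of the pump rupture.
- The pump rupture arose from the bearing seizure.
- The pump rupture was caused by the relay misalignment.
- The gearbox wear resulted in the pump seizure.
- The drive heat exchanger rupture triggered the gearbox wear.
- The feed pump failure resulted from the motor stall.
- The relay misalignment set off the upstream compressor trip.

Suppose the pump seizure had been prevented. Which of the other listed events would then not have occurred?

Downstream of the pump seizure: the bearing seizure, the bypass valve rupture, the pump rupture, the feed gearbox failure, the upstream compressor trip, the motor stall, the feed pump failure.
Of those, still caused via another path: the pump rupture, the upstream compressor trip, the motor stall, the feed pump failure.
The remainder have no surviving cause.

the bearing seizure, the bypass valve rupture, the feed gearbox failure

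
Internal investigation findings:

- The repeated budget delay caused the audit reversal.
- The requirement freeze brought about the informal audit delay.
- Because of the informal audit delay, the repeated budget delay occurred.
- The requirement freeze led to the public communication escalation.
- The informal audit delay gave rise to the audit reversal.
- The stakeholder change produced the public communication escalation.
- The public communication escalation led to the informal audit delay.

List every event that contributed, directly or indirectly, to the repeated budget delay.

Immediate cause of the repeated budget delay: the informal audit delay.
Further upstream: the requirement freeze, the stakeholder change, the public communication escalation.

the informal audit delay, the public communication escalation, the requirement freeze, the stakeholder change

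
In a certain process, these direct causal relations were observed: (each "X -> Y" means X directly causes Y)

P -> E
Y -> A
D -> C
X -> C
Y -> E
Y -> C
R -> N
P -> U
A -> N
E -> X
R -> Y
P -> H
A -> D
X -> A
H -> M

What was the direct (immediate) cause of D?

A

Upstream contributors include P, R, Y, E, X, but only A feeds directly into D.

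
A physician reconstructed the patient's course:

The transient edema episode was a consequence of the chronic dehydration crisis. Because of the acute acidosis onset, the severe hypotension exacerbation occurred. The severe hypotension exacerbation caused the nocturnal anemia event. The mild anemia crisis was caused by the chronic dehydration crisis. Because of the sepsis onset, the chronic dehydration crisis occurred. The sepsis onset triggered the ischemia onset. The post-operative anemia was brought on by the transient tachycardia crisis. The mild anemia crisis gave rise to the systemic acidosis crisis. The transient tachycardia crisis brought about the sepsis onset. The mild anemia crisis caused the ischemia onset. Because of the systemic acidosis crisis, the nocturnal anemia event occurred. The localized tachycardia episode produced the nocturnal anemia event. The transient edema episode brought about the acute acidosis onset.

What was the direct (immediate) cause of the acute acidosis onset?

the transient edema episode

Upstream contributors include the transient tachycardia crisis, the sepsis onset, the chronic dehydration crisis, but only the transient edema episode feeds directly into the acute acidosis onset.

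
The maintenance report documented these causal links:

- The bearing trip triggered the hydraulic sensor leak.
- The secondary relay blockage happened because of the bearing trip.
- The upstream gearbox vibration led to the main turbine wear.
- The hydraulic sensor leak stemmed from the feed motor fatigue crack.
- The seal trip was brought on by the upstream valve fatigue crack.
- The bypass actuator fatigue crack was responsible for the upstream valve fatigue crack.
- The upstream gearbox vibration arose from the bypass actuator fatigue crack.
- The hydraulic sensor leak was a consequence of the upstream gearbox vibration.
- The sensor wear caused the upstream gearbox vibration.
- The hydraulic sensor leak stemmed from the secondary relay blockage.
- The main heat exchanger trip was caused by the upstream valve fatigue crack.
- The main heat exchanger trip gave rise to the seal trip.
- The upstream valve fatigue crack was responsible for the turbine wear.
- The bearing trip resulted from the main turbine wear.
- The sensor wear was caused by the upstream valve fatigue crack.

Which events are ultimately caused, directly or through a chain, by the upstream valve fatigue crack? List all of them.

the bearing trip, the hydraulic sensor leak, the main heat exchanger trip, the main turbine wear, the seal trip, the secondary relay blockage, the sensor wear, the turbine wear, the upstream gearbox vibration

Direct effects: the main heat exchanger trip, the seal trip, the sensor wear, the turbine wear.
2 steps out: the upstream gearbox vibration.
3 steps out: the main turbine wear, the hydraulic sensor leak.
4 steps out: the bearing trip.
5 steps out: the secondary relay blockage.
Not reachable from it: the bypass actuator fatigue crack, the feed motor fatigue crack.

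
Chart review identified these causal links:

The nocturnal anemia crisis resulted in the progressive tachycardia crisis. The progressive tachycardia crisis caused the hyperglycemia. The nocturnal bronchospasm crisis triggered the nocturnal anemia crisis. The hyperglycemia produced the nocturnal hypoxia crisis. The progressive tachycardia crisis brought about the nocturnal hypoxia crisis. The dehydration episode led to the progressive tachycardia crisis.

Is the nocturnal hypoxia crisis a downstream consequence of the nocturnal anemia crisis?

Yes

There is a causal chain: the nocturnal anemia crisis → the progressive tachycardia crisis → the nocturnal hypoxia crisis.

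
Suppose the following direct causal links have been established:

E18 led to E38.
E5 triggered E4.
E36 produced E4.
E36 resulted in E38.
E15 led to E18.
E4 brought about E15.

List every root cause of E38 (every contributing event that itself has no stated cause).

Tracing upstream from E38: E38 ← E36.
A separate upstream branch: E38 ← E18 ← E15 ← E4 ← E5.
Each of those chain origins has no stated cause.

E36, E5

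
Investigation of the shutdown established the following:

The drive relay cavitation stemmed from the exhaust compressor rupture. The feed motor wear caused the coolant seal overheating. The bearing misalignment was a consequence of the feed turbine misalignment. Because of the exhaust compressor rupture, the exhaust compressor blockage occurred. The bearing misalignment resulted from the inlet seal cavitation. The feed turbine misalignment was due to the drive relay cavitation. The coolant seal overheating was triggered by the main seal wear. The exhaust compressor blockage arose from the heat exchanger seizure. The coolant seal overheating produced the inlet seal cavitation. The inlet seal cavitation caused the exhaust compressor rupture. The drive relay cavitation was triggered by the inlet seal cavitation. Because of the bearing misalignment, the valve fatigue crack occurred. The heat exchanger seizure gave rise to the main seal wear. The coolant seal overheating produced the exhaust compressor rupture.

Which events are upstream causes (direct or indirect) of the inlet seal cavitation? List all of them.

the coolant seal overheating, the feed motor wear, the heat exchanger seizure, the main seal wear

Immediate cause of the inlet seal cavitation: the coolant seal overheating.
Further upstream: the heat exchanger seizure, the main seal wear, the feed motor wear.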